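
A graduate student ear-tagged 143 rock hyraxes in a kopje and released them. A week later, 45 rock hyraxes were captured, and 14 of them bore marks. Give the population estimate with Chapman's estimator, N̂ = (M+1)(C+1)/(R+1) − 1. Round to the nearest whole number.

N̂ = (143+1)(45+1)/(14+1) − 1 = 144·46/15 − 1
= 6624/15 − 1 ≈ 441.6 − 1 ≈ 440.6 → 441

N ≈ 441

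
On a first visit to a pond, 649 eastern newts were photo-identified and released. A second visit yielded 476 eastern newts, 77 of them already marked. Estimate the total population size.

N = (649 × 476) / 77 = 308924 / 77 = 4012

N = 4012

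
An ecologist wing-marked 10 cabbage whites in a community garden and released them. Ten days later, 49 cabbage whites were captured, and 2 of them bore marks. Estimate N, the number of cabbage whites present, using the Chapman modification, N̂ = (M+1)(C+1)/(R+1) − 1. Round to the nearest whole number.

N ≈ 182

N̂ = (10+1)(49+1)/(2+1) − 1 = 11·50/3 − 1
= 550/3 − 1 ≈ 183.3 − 1 ≈ 182.3 → 182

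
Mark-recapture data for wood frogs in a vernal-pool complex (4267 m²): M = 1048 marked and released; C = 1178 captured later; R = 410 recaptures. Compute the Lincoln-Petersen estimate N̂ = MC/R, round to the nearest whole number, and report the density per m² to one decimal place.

density ≈ 0.7 wood frogs per m²

N̂ = 1048·1178/410 = 1234544/410 ≈ 3011.1 → 3011
Density = N̂ / area = 3011 / 4267 ≈ 0.71 → 0.7 per m²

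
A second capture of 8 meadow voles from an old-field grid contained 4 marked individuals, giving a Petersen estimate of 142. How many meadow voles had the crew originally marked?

M = 71

From N = M·C/R: M = N·R / C = 142·4 / 8 = 568 / 8 = 71.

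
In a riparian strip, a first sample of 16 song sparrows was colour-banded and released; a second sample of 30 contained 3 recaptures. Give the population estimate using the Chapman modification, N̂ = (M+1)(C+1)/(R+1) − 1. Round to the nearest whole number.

N̂ = (16+1)(30+1)/(3+1) − 1 = 17·31/4 − 1
= 527/4 − 1 ≈ 131.8 − 1 ≈ 130.8 → 131

N ≈ 131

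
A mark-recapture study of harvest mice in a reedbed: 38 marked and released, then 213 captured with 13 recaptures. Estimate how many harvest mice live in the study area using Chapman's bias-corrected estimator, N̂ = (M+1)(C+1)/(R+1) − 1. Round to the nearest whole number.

N ≈ 595

N̂ = (38+1)(213+1)/(13+1) − 1 = 39·214/14 − 1
= 8346/14 − 1 ≈ 596.1 − 1 ≈ 595.1 → 595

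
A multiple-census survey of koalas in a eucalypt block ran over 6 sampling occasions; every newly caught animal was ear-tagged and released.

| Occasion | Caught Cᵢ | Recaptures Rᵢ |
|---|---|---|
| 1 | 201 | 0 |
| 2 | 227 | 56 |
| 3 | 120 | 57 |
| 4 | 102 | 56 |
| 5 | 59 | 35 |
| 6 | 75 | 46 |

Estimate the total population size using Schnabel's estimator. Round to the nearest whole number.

N ≈ 804

Marked at large before each occasion: Mᵢ = Σⱼ<ᵢ (Cⱼ − Rⱼ) → M1=0, M2=201, M3=372, M4=435, M5=481, M6=505
Σ MᵢCᵢ = 0·201 + 201·227 + 372·120 + 435·102 + 481·59 + 505·75 = 0 + 45627 + 44640 + 44370 + 28379 + 37875 = 200891
Σ Rᵢ = 0 + 56 + 57 + 56 + 35 + 46 = 250
N̂ = 200891 / 250 ≈ 803.6 → 804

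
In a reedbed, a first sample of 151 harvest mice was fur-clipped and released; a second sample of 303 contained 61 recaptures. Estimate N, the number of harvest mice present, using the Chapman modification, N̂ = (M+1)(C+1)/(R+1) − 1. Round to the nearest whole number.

N ≈ 744

N̂ = (151+1)(303+1)/(61+1) − 1 = 152·304/62 − 1
= 46208/62 − 1 ≈ 745.3 − 1 ≈ 744.3 → 744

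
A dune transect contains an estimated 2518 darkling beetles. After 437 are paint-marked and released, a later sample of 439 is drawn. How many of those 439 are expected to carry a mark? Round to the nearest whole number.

expected recaptures ≈ 76

The marked fraction of the population is 437/2518, so in a sample of 439 expect C·(M/N) marked.
E[R] = 437 × 439 / 2518 = 191843 / 2518 ≈ 76.2 → 76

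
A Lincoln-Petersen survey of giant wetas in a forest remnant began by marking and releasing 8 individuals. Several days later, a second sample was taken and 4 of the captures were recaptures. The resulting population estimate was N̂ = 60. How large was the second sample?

C = 30

From N = M·C/R: C = N·R / M = 60·4 / 8 = 240 / 8 = 30.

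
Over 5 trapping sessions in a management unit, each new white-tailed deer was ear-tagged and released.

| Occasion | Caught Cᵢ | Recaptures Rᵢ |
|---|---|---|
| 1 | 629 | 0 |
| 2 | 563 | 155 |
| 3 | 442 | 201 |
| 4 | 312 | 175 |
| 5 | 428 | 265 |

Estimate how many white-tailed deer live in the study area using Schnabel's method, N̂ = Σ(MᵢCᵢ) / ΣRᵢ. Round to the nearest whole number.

N ≈ 2282

Marked at large before each occasion: Mᵢ = Σⱼ<ᵢ (Cⱼ − Rⱼ) → M1=0, M2=629, M3=1037, M4=1278, M5=1415
Σ MᵢCᵢ = 0·629 + 629·563 + 1037·442 + 1278·312 + 1415·428 = 0 + 354127 + 458354 + 398736 + 605620 = 1816837
Σ Rᵢ = 0 + 155 + 201 + 175 + 265 = 796
N̂ = 1816837 / 796 ≈ 2282.46 → 2282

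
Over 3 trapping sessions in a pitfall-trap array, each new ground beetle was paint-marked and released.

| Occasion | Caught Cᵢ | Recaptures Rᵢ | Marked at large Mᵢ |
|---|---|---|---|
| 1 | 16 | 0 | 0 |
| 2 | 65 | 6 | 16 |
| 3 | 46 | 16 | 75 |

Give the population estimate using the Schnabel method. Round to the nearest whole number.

N ≈ 204

Σ MᵢCᵢ = 0·16 + 16·65 + 75·46 = 0 + 1040 + 3450 = 4490
Σ Rᵢ = 0 + 6 + 16 = 22
N̂ = 4490 / 22 ≈ 204.1 → 204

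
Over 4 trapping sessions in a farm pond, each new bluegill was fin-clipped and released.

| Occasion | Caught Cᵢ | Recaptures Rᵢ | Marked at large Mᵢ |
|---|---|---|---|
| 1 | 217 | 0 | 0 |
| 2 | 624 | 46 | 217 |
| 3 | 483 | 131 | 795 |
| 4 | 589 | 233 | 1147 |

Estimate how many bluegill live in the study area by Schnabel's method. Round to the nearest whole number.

N ≈ 2915

Σ MᵢCᵢ = 0·217 + 217·624 + 795·483 + 1147·589 = 0 + 135408 + 383985 + 675583 = 1194976
Σ Rᵢ = 0 + 46 + 131 + 233 = 410
N̂ = 1194976 / 410 ≈ 2914.6 → 2915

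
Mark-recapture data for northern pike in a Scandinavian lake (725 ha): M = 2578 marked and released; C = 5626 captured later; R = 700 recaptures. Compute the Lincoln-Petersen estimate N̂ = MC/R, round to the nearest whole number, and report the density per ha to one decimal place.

density ≈ 28.6 northern pike per ha

N̂ = 2578·5626/700 = 14503828/700 ≈ 20719.8 → 20720
Density = N̂ / area = 20720 / 725 ≈ 28.58 → 28.6 per ha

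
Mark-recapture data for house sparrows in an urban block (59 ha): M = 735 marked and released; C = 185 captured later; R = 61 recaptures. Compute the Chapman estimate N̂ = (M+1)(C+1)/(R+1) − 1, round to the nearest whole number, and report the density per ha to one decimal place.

N̂ = 736·186/62 − 1 = 136896/62 − 1 = 2207
Density = N̂ / area = 2207 / 59 ≈ 37.41 → 37.4 per ha

density ≈ 37.4 house sparrows per ha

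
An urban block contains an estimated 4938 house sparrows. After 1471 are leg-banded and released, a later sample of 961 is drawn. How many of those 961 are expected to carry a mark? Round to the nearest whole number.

expected recaptures ≈ 286

Expected recaptures E[R] = M·C / N.
E[R] = 1471 × 961 / 4938 = 1413631 / 4938 ≈ 286.3 → 286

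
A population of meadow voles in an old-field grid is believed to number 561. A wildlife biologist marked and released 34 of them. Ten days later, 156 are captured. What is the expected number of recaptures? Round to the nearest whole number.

expected recaptures ≈ 9

Expected recaptures E[R] = M·C / N.
E[R] = 34 × 156 / 561 = 5304 / 561 ≈ 9.45 → 9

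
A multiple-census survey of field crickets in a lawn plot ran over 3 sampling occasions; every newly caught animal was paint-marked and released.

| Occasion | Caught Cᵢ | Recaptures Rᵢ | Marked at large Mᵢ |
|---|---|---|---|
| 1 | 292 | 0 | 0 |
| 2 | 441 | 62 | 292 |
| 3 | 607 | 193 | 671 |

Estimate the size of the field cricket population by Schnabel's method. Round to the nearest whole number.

Σ MᵢCᵢ = 0·292 + 292·441 + 671·607 = 0 + 128772 + 407297 = 536069
Σ Rᵢ = 0 + 62 + 193 = 255
N̂ = 536069 / 255 ≈ 2102.2 → 2102

N ≈ 2102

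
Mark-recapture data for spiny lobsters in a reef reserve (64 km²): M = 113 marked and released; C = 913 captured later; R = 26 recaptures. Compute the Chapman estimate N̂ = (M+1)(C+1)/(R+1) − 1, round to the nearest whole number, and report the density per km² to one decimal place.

N̂ = 114·914/27 − 1 = 104196/27 − 1 ≈ 3858.1 → 3858
Density = N̂ / area = 3858 / 64 ≈ 60.28 → 60.3 per km²

density ≈ 60.3 spiny lobsters per km²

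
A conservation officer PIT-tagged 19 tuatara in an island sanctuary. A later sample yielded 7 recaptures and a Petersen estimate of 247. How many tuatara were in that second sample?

From N = M·C/R: C = N·R / M = 247·7 / 19 = 1729 / 19 = 91.

C = 91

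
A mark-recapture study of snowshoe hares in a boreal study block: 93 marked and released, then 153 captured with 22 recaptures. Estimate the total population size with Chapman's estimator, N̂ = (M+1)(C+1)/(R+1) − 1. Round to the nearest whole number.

N ≈ 628

N̂ = (93+1)(153+1)/(22+1) − 1 = 94·154/23 − 1
= 14476/23 − 1 ≈ 629.4 − 1 ≈ 628.4 → 628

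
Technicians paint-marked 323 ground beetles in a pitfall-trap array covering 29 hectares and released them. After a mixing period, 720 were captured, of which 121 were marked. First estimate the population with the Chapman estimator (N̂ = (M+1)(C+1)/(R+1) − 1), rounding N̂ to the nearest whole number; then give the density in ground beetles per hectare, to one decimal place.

N̂ = 324·721/122 − 1 = 233604/122 − 1 ≈ 1913.8 → 1914
Density = N̂ / area = 1914 / 29 = 66.0 per hectare

density ≈ 66.0 ground beetles per hectare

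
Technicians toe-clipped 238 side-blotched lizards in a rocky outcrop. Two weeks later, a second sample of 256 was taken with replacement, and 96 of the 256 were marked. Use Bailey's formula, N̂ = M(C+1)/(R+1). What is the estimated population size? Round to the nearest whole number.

N ≈ 631

N̂ = 238·(256+1)/(96+1) = 238·257/97 = 61166/97 ≈ 630.6 → 631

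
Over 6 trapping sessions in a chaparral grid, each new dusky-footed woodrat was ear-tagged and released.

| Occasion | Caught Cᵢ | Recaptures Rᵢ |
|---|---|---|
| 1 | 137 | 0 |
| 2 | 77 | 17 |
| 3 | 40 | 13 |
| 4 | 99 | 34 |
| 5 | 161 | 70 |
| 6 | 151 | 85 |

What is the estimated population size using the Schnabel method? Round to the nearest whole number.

N ≈ 660

Marked at large before each occasion: Mᵢ = Σⱼ<ᵢ (Cⱼ − Rⱼ) → M1=0, M2=137, M3=197, M4=224, M5=289, M6=380
Σ MᵢCᵢ = 0·137 + 137·77 + 197·40 + 224·99 + 289·161 + 380·151 = 0 + 10549 + 7880 + 22176 + 46529 + 57380 = 144514
Σ Rᵢ = 0 + 17 + 13 + 34 + 70 + 85 = 219
N̂ = 144514 / 219 ≈ 659.9 → 660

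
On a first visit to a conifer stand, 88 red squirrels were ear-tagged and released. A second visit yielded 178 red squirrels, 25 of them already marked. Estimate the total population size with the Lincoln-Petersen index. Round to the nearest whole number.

N ≈ 627

The marked fraction in the recapture sample should equal the marked fraction in the population: 25/178 = 88/N.
N = (88 × 178) / 25 = 15664 / 25 ≈ 626.6 → 627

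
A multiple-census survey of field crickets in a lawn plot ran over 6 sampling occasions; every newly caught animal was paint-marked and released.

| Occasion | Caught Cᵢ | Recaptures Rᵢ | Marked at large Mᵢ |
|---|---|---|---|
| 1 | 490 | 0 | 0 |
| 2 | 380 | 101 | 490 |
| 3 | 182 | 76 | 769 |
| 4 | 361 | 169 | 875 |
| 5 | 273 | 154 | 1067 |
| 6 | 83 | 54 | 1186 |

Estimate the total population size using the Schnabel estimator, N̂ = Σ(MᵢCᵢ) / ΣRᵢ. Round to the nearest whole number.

N ≈ 1862

Σ MᵢCᵢ = 0·490 + 490·380 + 769·182 + 875·361 + 1067·273 + 1186·83 = 0 + 186200 + 139958 + 315875 + 291291 + 98438 = 1031762
Σ Rᵢ = 0 + 101 + 76 + 169 + 154 + 54 = 554
N̂ = 1031762 / 554 ≈ 1862.4 → 1862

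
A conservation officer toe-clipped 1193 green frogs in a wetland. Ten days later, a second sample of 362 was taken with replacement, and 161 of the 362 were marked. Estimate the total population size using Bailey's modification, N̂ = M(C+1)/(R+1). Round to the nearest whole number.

N̂ = 1193·(362+1)/(161+1) = 1193·363/162 = 433059/162 ≈ 2673.2 → 2673

N ≈ 2673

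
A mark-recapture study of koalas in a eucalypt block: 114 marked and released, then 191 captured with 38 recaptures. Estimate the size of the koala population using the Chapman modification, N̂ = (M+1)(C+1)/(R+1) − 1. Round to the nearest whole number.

N̂ = (114+1)(191+1)/(38+1) − 1 = 115·192/39 − 1
= 22080/39 − 1 ≈ 566.2 − 1 ≈ 565.2 → 565

N ≈ 565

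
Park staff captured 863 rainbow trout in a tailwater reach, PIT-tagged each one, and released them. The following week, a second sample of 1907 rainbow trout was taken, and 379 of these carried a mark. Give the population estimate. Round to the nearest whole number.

N = (863 × 1907) / 379 = 1645741 / 379 ≈ 4342.3 → 4342

N ≈ 4342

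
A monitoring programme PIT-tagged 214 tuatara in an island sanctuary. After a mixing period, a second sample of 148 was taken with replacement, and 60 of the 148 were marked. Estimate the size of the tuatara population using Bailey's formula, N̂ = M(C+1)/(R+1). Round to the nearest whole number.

N̂ = 214·(148+1)/(60+1) = 214·149/61 = 31886/61 ≈ 522.7 → 523

N ≈ 523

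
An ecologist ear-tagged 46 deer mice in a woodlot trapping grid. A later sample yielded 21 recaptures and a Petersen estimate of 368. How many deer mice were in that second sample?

From N = M·C/R: C = N·R / M = 368·21 / 46 = 7728 / 46 = 168.

C = 168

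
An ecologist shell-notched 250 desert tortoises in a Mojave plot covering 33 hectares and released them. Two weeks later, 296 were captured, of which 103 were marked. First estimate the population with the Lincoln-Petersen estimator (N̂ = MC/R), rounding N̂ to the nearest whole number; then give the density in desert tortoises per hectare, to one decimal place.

density ≈ 21.8 desert tortoises per hectare

N̂ = 250·296/103 = 74000/103 ≈ 718.4 → 718
Density = N̂ / area = 718 / 33 ≈ 21.76 → 21.8 per hectare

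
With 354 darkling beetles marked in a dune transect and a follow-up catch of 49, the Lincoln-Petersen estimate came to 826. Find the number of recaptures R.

From N = M·C/R: R = M·C / N = 354·49 / 826 = 17346 / 826 = 21.

R = 21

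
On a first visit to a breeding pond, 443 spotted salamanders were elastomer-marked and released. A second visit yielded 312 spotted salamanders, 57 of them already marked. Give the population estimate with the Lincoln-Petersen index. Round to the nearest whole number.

N ≈ 2425

Lincoln-Petersen assumes M/N = R/C, so N = M·C / R.
N = (443 × 312) / 57 = 138216 / 57 ≈ 2424.8 → 2425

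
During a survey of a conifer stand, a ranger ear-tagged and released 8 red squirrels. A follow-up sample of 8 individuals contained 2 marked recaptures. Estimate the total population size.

Lincoln-Petersen assumes M/N = R/C, so N = M·C / R.
N = (8 × 8) / 2 = 64 / 2 = 32

N = 32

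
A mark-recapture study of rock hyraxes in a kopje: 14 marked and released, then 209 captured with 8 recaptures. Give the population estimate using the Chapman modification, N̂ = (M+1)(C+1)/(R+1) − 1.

N = 349

N̂ = (14+1)(209+1)/(8+1) − 1 = 15·210/9 − 1
= 3150/9 − 1 = 350 − 1 = 349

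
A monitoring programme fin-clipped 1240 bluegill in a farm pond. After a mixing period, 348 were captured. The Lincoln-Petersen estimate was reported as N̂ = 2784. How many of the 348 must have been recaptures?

From N = M·C/R: R = M·C / N = 1240·348 / 2784 = 431520 / 2784 = 155.

R = 155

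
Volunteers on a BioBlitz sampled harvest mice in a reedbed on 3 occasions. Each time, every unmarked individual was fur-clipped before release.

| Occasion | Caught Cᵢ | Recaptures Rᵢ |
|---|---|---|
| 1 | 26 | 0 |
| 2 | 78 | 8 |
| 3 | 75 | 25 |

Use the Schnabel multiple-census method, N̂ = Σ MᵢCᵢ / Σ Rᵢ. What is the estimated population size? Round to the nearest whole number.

N ≈ 280

Marked at large before each occasion: Mᵢ = Σⱼ<ᵢ (Cⱼ − Rⱼ) → M1=0, M2=26, M3=96
Σ MᵢCᵢ = 0·26 + 26·78 + 96·75 = 0 + 2028 + 7200 = 9228
Σ Rᵢ = 0 + 8 + 25 = 33
N̂ = 9228 / 33 ≈ 279.6 → 280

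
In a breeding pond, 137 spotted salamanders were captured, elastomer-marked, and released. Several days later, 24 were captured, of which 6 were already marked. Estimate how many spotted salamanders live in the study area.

The marked fraction in the recapture sample should equal the marked fraction in the population: 6/24 = 137/N.
N = (137 × 24) / 6 = 3288 / 6 = 548

N = 548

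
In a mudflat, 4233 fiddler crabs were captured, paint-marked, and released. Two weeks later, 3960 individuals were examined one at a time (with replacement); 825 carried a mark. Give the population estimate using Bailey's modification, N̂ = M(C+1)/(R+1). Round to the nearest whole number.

N ≈ 20,299

N̂ = 4233·(3960+1)/(825+1) = 4233·3961/826 = 16766913/826 ≈ 20298.9 → 20299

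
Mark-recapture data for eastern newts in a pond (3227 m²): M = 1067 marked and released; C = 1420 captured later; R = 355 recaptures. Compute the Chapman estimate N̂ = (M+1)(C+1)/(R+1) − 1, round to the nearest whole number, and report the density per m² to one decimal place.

N̂ = 1068·1421/356 − 1 = 1517628/356 − 1 = 4262
Density = N̂ / area = 4262 / 3227 ≈ 1.32 → 1.3 per m²

density ≈ 1.3 eastern newts per m²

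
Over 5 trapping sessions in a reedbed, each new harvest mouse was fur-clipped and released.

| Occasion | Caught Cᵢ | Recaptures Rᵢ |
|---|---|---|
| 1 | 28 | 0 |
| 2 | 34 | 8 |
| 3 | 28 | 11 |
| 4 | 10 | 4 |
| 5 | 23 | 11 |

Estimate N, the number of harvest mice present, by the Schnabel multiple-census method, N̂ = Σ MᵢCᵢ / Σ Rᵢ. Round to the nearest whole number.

N ≈ 145

Marked at large before each occasion: Mᵢ = Σⱼ<ᵢ (Cⱼ − Rⱼ) → M1=0, M2=28, M3=54, M4=71, M5=77
Σ MᵢCᵢ = 0·28 + 28·34 + 54·28 + 71·10 + 77·23 = 0 + 952 + 1512 + 710 + 1771 = 4945
Σ Rᵢ = 0 + 8 + 11 + 4 + 11 = 34
N̂ = 4945 / 34 ≈ 145.4 → 145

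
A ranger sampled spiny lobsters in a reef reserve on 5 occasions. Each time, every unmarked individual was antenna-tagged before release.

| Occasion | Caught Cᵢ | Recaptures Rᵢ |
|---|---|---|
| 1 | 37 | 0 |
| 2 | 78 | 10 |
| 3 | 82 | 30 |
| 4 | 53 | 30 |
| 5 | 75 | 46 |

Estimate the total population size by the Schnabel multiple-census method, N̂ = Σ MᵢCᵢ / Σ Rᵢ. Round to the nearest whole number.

N ≈ 287

Marked at large before each occasion: Mᵢ = Σⱼ<ᵢ (Cⱼ − Rⱼ) → M1=0, M2=37, M3=105, M4=157, M5=180
Σ MᵢCᵢ = 0·37 + 37·78 + 105·82 + 157·53 + 180·75 = 0 + 2886 + 8610 + 8321 + 13500 = 33317
Σ Rᵢ = 0 + 10 + 30 + 30 + 46 = 116
N̂ = 33317 / 116 ≈ 287.2 → 287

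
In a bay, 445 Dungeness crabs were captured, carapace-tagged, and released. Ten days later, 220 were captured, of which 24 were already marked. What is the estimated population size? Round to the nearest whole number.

Lincoln-Petersen assumes M/N = R/C, so N = M·C / R.
N = (445 × 220) / 24 = 97900 / 24 ≈ 4079.2 → 4079

N ≈ 4079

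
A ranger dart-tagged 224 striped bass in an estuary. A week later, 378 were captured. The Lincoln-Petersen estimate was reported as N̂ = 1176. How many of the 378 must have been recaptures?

R = 72

From N = M·C/R: R = M·C / N = 224·378 / 1176 = 84672 / 1176 = 72.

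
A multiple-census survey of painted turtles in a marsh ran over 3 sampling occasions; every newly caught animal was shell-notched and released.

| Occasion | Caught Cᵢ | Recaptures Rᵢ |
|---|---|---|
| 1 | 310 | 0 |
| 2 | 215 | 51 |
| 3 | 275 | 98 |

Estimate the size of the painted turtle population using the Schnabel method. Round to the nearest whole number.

Marked at large before each occasion: Mᵢ = Σⱼ<ᵢ (Cⱼ − Rⱼ) → M1=0, M2=310, M3=474
Σ MᵢCᵢ = 0·310 + 310·215 + 474·275 = 0 + 66650 + 130350 = 197000
Σ Rᵢ = 0 + 51 + 98 = 149
N̂ = 197000 / 149 ≈ 1322.1 → 1322

N ≈ 1322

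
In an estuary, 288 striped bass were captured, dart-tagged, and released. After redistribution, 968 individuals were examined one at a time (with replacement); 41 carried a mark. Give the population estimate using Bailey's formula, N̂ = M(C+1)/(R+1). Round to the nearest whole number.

N ≈ 6645

N̂ = 288·(968+1)/(41+1) = 288·969/42 = 279072/42 ≈ 6644.6 → 6645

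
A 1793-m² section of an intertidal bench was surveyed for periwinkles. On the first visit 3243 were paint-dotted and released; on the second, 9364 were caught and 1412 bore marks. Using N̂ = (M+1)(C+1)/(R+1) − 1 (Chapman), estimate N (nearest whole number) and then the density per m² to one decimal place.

N̂ = 3244·9365/1413 − 1 = 30380060/1413 − 1 ≈ 21499.4 → 21499
Density = N̂ / area = 21499 / 1793 ≈ 11.99 → 12.0 per m²

density ≈ 12.0 periwinkles per m²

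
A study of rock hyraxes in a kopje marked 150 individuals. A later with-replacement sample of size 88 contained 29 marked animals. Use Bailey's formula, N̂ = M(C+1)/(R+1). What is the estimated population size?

N̂ = 150·(88+1)/(29+1) = 150·89/30 = 13350/30 = 445

N = 445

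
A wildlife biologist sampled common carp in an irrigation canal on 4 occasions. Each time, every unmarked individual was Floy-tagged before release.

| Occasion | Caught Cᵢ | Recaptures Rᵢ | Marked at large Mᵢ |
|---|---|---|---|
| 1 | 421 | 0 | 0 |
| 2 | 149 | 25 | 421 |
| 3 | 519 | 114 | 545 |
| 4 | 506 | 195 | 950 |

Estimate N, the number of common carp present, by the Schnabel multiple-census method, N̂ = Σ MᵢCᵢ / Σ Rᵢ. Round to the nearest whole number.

N ≈ 2474

Σ MᵢCᵢ = 0·421 + 421·149 + 545·519 + 950·506 = 0 + 62729 + 282855 + 480700 = 826284
Σ Rᵢ = 0 + 25 + 114 + 195 = 334
N̂ = 826284 / 334 ≈ 2473.9 → 2474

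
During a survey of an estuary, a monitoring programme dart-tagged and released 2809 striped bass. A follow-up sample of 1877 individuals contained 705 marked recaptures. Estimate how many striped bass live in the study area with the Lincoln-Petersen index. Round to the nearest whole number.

N ≈ 7479

N = (2809 × 1877) / 705 = 5272493 / 705 ≈ 7478.7 → 7479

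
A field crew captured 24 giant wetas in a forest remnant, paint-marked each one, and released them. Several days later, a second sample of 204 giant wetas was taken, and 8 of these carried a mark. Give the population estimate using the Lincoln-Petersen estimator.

N = (24 × 204) / 8 = 4896 / 8 = 612

N = 612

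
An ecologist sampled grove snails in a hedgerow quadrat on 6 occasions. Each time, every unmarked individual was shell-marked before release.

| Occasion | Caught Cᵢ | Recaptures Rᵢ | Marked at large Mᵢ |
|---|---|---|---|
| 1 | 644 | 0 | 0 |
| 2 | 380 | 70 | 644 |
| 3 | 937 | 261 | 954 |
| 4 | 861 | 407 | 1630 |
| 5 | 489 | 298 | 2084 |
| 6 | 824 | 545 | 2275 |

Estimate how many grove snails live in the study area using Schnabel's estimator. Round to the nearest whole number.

N ≈ 3438

Σ MᵢCᵢ = 0·644 + 644·380 + 954·937 + 1630·861 + 2084·489 + 2275·824 = 0 + 244720 + 893898 + 1403430 + 1019076 + 1874600 = 5435724
Σ Rᵢ = 0 + 70 + 261 + 407 + 298 + 545 = 1581
N̂ = 5435724 / 1581 ≈ 3438.2 → 3438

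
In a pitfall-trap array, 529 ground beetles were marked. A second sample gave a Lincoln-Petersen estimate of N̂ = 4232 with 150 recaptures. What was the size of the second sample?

C = 1200

From N = M·C/R: C = N·R / M = 4232·150 / 529 = 634800 / 529 = 1200.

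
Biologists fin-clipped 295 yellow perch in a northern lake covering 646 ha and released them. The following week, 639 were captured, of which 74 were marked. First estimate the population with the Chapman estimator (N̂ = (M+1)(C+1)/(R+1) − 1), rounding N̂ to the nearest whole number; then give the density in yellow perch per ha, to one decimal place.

density ≈ 3.9 yellow perch per ha

N̂ = 296·640/75 − 1 = 189440/75 − 1 ≈ 2524.9 → 2525
Density = N̂ / area = 2525 / 646 ≈ 3.91 → 3.9 per ha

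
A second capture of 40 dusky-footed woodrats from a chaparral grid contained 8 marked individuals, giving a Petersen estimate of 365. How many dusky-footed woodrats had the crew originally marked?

From N = M·C/R: M = N·R / C = 365·8 / 40 = 2920 / 40 = 73.

M = 73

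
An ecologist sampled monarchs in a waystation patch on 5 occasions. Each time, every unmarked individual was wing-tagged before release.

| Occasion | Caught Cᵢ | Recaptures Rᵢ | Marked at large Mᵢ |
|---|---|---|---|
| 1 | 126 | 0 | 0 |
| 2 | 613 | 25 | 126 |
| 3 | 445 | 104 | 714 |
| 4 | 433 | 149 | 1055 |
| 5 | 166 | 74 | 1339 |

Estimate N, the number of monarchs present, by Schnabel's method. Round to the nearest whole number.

N ≈ 3051

Σ MᵢCᵢ = 0·126 + 126·613 + 714·445 + 1055·433 + 1339·166 = 0 + 77238 + 317730 + 456815 + 222274 = 1074057
Σ Rᵢ = 0 + 25 + 104 + 149 + 74 = 352
N̂ = 1074057 / 352 ≈ 3051.3 → 3051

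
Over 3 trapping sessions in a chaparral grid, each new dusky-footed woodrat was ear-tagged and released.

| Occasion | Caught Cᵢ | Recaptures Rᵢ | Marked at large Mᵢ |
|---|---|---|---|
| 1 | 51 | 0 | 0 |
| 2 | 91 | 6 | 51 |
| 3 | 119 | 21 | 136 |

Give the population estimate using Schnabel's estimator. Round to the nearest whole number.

Σ MᵢCᵢ = 0·51 + 51·91 + 136·119 = 0 + 4641 + 16184 = 20825
Σ Rᵢ = 0 + 6 + 21 = 27
N̂ = 20825 / 27 ≈ 771.3 → 771

N ≈ 771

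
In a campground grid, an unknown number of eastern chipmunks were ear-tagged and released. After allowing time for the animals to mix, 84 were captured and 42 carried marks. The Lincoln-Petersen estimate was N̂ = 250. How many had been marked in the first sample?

M = 125

From N = M·C/R: M = N·R / C = 250·42 / 84 = 10500 / 84 = 125.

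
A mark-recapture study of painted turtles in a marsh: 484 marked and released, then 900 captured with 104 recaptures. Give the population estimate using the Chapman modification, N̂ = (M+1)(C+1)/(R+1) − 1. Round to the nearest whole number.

N ≈ 4161

N̂ = (484+1)(900+1)/(104+1) − 1 = 485·901/105 − 1
= 436985/105 − 1 ≈ 4161.8 − 1 ≈ 4160.8 → 4161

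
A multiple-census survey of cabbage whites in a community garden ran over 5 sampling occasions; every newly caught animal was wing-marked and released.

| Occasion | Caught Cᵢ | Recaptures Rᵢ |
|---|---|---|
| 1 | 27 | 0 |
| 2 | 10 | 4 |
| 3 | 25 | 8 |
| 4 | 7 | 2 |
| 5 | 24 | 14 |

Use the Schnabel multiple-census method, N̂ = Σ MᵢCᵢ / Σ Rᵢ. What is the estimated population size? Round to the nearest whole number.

Marked at large before each occasion: Mᵢ = Σⱼ<ᵢ (Cⱼ − Rⱼ) → M1=0, M2=27, M3=33, M4=50, M5=55
Σ MᵢCᵢ = 0·27 + 27·10 + 33·25 + 50·7 + 55·24 = 0 + 270 + 825 + 350 + 1320 = 2765
Σ Rᵢ = 0 + 4 + 8 + 2 + 14 = 28
N̂ = 2765 / 28 ≈ 98.8 → 99

N ≈ 99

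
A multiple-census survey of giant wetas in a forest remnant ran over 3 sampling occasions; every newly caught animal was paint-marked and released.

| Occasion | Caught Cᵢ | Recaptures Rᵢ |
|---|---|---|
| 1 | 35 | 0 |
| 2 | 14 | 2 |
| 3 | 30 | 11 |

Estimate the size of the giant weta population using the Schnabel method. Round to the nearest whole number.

Marked at large before each occasion: Mᵢ = Σⱼ<ᵢ (Cⱼ − Rⱼ) → M1=0, M2=35, M3=47
Σ MᵢCᵢ = 0·35 + 35·14 + 47·30 = 0 + 490 + 1410 = 1900
Σ Rᵢ = 0 + 2 + 11 = 13
N̂ = 1900 / 13 ≈ 146.2 → 146

N ≈ 146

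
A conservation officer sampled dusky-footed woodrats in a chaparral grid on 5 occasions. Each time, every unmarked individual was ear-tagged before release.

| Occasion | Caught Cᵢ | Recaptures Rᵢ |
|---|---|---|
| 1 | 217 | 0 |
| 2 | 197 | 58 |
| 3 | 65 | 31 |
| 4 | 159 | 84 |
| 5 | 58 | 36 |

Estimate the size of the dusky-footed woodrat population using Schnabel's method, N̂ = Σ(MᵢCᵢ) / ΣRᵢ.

Marked at large before each occasion: Mᵢ = Σⱼ<ᵢ (Cⱼ − Rⱼ) → M1=0, M2=217, M3=356, M4=390, M5=465
Σ MᵢCᵢ = 0·217 + 217·197 + 356·65 + 390·159 + 465·58 = 0 + 42749 + 23140 + 62010 + 26970 = 154869
Σ Rᵢ = 0 + 58 + 31 + 84 + 36 = 209
N̂ = 154869 / 209 = 741

N = 741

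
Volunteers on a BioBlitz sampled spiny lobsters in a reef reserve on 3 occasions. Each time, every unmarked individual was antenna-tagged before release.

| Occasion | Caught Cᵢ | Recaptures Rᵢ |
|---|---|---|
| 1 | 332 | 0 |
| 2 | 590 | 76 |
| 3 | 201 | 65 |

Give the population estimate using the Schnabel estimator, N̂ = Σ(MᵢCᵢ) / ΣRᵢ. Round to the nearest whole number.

Marked at large before each occasion: Mᵢ = Σⱼ<ᵢ (Cⱼ − Rⱼ) → M1=0, M2=332, M3=846
Σ MᵢCᵢ = 0·332 + 332·590 + 846·201 = 0 + 195880 + 170046 = 365926
Σ Rᵢ = 0 + 76 + 65 = 141
N̂ = 365926 / 141 ≈ 2595.2 → 2595

N ≈ 2595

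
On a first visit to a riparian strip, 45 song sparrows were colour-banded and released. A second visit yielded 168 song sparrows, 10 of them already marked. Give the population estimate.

Lincoln-Petersen assumes M/N = R/C, so N = M·C / R.
N = (45 × 168) / 10 = 7560 / 10 = 756

N = 756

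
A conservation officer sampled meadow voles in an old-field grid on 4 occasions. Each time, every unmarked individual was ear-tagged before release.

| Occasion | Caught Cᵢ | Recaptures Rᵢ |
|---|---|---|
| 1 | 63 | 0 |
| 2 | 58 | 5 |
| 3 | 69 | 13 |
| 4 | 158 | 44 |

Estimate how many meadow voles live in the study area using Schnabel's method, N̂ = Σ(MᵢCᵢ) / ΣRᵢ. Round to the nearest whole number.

Marked at large before each occasion: Mᵢ = Σⱼ<ᵢ (Cⱼ − Rⱼ) → M1=0, M2=63, M3=116, M4=172
Σ MᵢCᵢ = 0·63 + 63·58 + 116·69 + 172·158 = 0 + 3654 + 8004 + 27176 = 38834
Σ Rᵢ = 0 + 5 + 13 + 44 = 62
N̂ = 38834 / 62 ≈ 626.4 → 626

N ≈ 626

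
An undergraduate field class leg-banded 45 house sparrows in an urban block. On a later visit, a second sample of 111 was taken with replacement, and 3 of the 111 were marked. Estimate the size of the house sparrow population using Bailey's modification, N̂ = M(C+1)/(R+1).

N̂ = 45·(111+1)/(3+1) = 45·112/4 = 5040/4 = 1260

N = 1260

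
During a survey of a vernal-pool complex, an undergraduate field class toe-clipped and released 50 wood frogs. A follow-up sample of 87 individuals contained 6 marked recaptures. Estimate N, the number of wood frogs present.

N = 725

N = (50 × 87) / 6 = 4350 / 6 = 725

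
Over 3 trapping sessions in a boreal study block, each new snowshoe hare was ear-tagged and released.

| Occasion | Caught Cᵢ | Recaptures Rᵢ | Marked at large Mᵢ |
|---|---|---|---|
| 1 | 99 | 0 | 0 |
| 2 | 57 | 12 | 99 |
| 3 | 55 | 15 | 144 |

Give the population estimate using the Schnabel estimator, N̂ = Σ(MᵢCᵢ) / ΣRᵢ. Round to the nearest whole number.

N ≈ 502

Σ MᵢCᵢ = 0·99 + 99·57 + 144·55 = 0 + 5643 + 7920 = 13563
Σ Rᵢ = 0 + 12 + 15 = 27
N̂ = 13563 / 27 ≈ 502.3 → 502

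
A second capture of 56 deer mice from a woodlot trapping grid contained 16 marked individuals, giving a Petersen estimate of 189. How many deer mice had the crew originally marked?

M = 54

From N = M·C/R: M = N·R / C = 189·16 / 56 = 3024 / 56 = 54.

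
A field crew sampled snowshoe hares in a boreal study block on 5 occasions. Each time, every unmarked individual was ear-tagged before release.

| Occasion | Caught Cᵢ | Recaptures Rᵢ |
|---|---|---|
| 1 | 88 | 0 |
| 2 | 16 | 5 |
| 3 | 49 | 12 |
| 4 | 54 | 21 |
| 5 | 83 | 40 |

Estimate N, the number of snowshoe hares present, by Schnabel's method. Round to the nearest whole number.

Marked at large before each occasion: Mᵢ = Σⱼ<ᵢ (Cⱼ − Rⱼ) → M1=0, M2=88, M3=99, M4=136, M5=169
Σ MᵢCᵢ = 0·88 + 88·16 + 99·49 + 136·54 + 169·83 = 0 + 1408 + 4851 + 7344 + 14027 = 27630
Σ Rᵢ = 0 + 5 + 12 + 21 + 40 = 78
N̂ = 27630 / 78 ≈ 354.2 → 354

N ≈ 354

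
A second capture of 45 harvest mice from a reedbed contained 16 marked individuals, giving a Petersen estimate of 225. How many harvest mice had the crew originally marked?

M = 80

From N = M·C/R: M = N·R / C = 225·16 / 45 = 3600 / 45 = 80.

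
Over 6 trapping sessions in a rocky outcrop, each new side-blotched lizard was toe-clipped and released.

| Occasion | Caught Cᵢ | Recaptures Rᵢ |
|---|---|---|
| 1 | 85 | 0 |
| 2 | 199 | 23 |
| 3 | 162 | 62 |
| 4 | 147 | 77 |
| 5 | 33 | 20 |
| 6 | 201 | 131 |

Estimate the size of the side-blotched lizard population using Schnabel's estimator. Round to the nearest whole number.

N ≈ 689

Marked at large before each occasion: Mᵢ = Σⱼ<ᵢ (Cⱼ − Rⱼ) → M1=0, M2=85, M3=261, M4=361, M5=431, M6=444
Σ MᵢCᵢ = 0·85 + 85·199 + 261·162 + 361·147 + 431·33 + 444·201 = 0 + 16915 + 42282 + 53067 + 14223 + 89244 = 215731
Σ Rᵢ = 0 + 23 + 62 + 77 + 20 + 131 = 313
N̂ = 215731 / 313 ≈ 689.2 → 689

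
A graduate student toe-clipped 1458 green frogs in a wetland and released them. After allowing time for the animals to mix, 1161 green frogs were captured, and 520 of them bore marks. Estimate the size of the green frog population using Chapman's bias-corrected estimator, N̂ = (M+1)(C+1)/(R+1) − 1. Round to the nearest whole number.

N ≈ 3253

N̂ = (1458+1)(1161+1)/(520+1) − 1 = 1459·1162/521 − 1
= 1695358/521 − 1 ≈ 3254.0 − 1 ≈ 3253.0 → 3253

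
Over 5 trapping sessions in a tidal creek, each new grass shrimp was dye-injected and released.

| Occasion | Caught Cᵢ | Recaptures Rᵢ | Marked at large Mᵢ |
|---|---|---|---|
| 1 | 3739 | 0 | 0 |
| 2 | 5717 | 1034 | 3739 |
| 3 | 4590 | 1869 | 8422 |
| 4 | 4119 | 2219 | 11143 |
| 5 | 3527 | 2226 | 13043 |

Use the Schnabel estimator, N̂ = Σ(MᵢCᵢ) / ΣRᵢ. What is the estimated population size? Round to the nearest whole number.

N ≈ 20,677

Σ MᵢCᵢ = 0·3739 + 3739·5717 + 8422·4590 + 11143·4119 + 13043·3527 = 0 + 21375863 + 38656980 + 45898017 + 46002661 = 151933521
Σ Rᵢ = 0 + 1034 + 1869 + 2219 + 2226 = 7348
N̂ = 151933521 / 7348 ≈ 20676.9 → 20677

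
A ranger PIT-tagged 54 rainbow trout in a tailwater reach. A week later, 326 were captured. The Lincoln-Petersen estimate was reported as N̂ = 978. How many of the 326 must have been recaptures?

From N = M·C/R: R = M·C / N = 54·326 / 978 = 17604 / 978 = 18.

R = 18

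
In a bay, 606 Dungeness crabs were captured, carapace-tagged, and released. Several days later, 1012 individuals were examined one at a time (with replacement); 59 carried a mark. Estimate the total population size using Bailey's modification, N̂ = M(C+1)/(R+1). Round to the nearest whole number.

N̂ = 606·(1012+1)/(59+1) = 606·1013/60 = 613878/60 ≈ 10231.3 → 10231

N ≈ 10,231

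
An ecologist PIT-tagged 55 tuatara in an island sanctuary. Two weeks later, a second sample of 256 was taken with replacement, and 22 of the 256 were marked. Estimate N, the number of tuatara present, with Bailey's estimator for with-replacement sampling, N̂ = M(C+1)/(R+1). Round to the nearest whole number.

N ≈ 615

N̂ = 55·(256+1)/(22+1) = 55·257/23 = 14135/23 ≈ 614.6 → 615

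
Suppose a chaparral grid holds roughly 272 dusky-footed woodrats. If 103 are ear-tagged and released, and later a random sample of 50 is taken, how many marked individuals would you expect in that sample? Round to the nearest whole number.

expected recaptures ≈ 19

The marked fraction of the population is 103/272, so in a sample of 50 expect C·(M/N) marked.
E[R] = 103 × 50 / 272 = 5150 / 272 ≈ 18.9 → 19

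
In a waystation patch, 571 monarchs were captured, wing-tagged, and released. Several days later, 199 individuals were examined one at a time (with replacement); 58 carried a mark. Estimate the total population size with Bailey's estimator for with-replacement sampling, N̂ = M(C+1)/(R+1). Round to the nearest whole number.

N̂ = 571·(199+1)/(58+1) = 571·200/59 = 114200/59 ≈ 1935.6 → 1936

N ≈ 1936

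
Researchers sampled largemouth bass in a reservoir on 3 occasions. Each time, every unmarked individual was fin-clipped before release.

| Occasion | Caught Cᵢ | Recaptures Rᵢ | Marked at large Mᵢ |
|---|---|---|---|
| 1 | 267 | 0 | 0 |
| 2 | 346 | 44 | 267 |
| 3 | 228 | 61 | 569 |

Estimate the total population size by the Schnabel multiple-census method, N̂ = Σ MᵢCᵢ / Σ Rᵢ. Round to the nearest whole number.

N ≈ 2115

Σ MᵢCᵢ = 0·267 + 267·346 + 569·228 = 0 + 92382 + 129732 = 222114
Σ Rᵢ = 0 + 44 + 61 = 105
N̂ = 222114 / 105 ≈ 2115.4 → 2115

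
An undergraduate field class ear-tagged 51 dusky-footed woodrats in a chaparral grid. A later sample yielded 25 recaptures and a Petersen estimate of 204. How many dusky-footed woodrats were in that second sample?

C = 100

From N = M·C/R: C = N·R / M = 204·25 / 51 = 5100 / 51 = 100.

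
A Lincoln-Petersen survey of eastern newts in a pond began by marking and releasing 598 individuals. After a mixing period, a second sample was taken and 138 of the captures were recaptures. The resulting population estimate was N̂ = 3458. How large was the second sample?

From N = M·C/R: C = N·R / M = 3458·138 / 598 = 477204 / 598 = 798.

C = 798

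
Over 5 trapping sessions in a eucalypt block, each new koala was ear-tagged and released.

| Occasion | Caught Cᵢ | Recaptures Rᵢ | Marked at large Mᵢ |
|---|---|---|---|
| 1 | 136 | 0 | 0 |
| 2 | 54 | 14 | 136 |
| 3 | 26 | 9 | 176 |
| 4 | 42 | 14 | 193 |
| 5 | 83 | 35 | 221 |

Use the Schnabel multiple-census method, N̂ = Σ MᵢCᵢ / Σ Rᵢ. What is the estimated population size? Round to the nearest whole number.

N ≈ 533

Σ MᵢCᵢ = 0·136 + 136·54 + 176·26 + 193·42 + 221·83 = 0 + 7344 + 4576 + 8106 + 18343 = 38369
Σ Rᵢ = 0 + 14 + 9 + 14 + 35 = 72
N̂ = 38369 / 72 ≈ 532.9 → 533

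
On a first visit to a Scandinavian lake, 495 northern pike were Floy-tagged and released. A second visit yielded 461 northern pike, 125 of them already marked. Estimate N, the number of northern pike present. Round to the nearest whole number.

N ≈ 1826

If marked individuals mix randomly, R/C ≈ M/N, giving N ≈ M·C/R.
N = (495 × 461) / 125 = 228195 / 125 ≈ 1825.6 → 1826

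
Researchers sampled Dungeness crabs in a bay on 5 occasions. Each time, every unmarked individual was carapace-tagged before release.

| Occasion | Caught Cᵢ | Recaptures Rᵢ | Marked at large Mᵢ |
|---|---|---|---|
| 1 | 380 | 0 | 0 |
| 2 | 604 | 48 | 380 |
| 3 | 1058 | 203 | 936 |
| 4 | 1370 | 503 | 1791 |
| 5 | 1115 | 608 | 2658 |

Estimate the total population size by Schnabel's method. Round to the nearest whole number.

Σ MᵢCᵢ = 0·380 + 380·604 + 936·1058 + 1791·1370 + 2658·1115 = 0 + 229520 + 990288 + 2453670 + 2963670 = 6637148
Σ Rᵢ = 0 + 48 + 203 + 503 + 608 = 1362
N̂ = 6637148 / 1362 ≈ 4873.1 → 4873

N ≈ 4873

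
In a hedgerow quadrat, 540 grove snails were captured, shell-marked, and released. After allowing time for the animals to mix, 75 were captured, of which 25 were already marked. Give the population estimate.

N = 1620

The marked fraction in the recapture sample should equal the marked fraction in the population: 25/75 = 540/N.
N = (540 × 75) / 25 = 40500 / 25 = 1620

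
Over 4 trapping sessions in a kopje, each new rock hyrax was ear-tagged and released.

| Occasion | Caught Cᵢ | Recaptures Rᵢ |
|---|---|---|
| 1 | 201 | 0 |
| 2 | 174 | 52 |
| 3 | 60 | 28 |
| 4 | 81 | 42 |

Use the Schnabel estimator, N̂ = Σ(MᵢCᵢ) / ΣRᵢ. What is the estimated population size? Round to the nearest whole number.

N ≈ 681

Marked at large before each occasion: Mᵢ = Σⱼ<ᵢ (Cⱼ − Rⱼ) → M1=0, M2=201, M3=323, M4=355
Σ MᵢCᵢ = 0·201 + 201·174 + 323·60 + 355·81 = 0 + 34974 + 19380 + 28755 = 83109
Σ Rᵢ = 0 + 52 + 28 + 42 = 122
N̂ = 83109 / 122 ≈ 681.2 → 681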